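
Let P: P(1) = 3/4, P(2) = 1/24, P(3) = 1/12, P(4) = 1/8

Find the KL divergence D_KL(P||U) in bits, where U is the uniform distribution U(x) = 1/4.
0.8239 bits

U(i) = 1/4 for all i

D_KL(P||U) = Σ P(x) log₂(P(x) / (1/4))
           = Σ P(x) log₂(P(x)) + log₂(4)
           = log₂(4) - H(P)

H(P) = -Σ P(x) log₂(P(x)):
  -P(1)·log₂(P(1)) = -(3/4)·log₂(3/4) = 0.31128
  -P(2)·log₂(P(2)) = -(1/24)·log₂(1/24) = 0.19104
  -P(3)·log₂(P(3)) = -(1/12)·log₂(1/12) = 0.29875
  -P(4)·log₂(P(4)) = -(1/8)·log₂(1/8) = 0.37500
H(P) = 0.31128 + 0.19104 + 0.29875 + 0.37500 = 1.17607 bits

log₂(4) = 2.00000 bits

D_KL(P||U) = 2.00000 - 1.17607 = 0.82393 ≈ 0.8239 bits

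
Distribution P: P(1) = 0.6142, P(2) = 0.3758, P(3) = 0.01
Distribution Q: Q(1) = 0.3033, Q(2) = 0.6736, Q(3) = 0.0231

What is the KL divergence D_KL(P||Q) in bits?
0.2968 bits

D_KL(P||Q) = Σ P(x) log₂(P(x)/Q(x))

Computing term by term:
  P(1)·log₂(P(1)/Q(1)) = 0.6142·log₂(0.6142/0.3033) = 0.62523
  P(2)·log₂(P(2)/Q(2)) = 0.3758·log₂(0.3758/0.6736) = -0.31640
  P(3)·log₂(P(3)/Q(3)) = 0.01·log₂(0.01/0.0231) = -0.01208

D_KL(P||Q) = 0.62523 - 0.31640 - 0.01208 = 0.29675 ≈ 0.2968 bits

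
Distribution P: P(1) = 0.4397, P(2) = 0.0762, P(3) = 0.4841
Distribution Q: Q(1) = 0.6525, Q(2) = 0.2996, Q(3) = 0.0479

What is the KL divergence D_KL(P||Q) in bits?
1.2146 bits

D_KL(P||Q) = Σ P(x) log₂(P(x)/Q(x))

Computing term by term:
  P(1)·log₂(P(1)/Q(1)) = 0.4397·log₂(0.4397/0.6525) = -0.25039
  P(2)·log₂(P(2)/Q(2)) = 0.0762·log₂(0.0762/0.2996) = -0.15051
  P(3)·log₂(P(3)/Q(3)) = 0.4841·log₂(0.4841/0.0479) = 1.61554

D_KL(P||Q) = -0.25039 - 0.15051 + 1.61554 = 1.21464 ≈ 1.2146 bits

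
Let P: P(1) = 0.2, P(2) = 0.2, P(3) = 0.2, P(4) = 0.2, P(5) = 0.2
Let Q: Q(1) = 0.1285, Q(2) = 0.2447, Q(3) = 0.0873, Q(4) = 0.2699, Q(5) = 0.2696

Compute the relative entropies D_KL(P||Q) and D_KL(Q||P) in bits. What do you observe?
D_KL(P||Q) = 0.1360 bits, D_KL(Q||P) = 0.1177 bits. The two directions give different values (D_KL(P||Q) exceeds D_KL(Q||P) by 0.0183 bits): KL divergence is asymmetric.

D_KL(P||Q) = Σ P(x) log₂(P(x)/Q(x))

Computing term by term:
  P(1)·log₂(P(1)/Q(1)) = 0.2·log₂(0.2/0.1285) = 0.12765
  P(2)·log₂(P(2)/Q(2)) = 0.2·log₂(0.2/0.2447) = -0.05820
  P(3)·log₂(P(3)/Q(3)) = 0.2·log₂(0.2/0.0873) = 0.23919
  P(4)·log₂(P(4)/Q(4)) = 0.2·log₂(0.2/0.2699) = -0.08648
  P(5)·log₂(P(5)/Q(5)) = 0.2·log₂(0.2/0.2696) = -0.08616

D_KL(P||Q) = 0.12765 - 0.05820 + 0.23919 - 0.08648 - 0.08616 = 0.13600 ≈ 0.1360 bits

D_KL(Q||P) = Σ Q(x) log₂(Q(x)/P(x))

Computing term by term:
  Q(1)·log₂(Q(1)/P(1)) = 0.1285·log₂(0.1285/0.2) = -0.08201
  Q(2)·log₂(Q(2)/P(2)) = 0.2447·log₂(0.2447/0.2) = 0.07121
  Q(3)·log₂(Q(3)/P(3)) = 0.0873·log₂(0.0873/0.2) = -0.10441
  Q(4)·log₂(Q(4)/P(4)) = 0.2699·log₂(0.2699/0.2) = 0.11671
  Q(5)·log₂(Q(5)/P(5)) = 0.2696·log₂(0.2696/0.2) = 0.11615

D_KL(Q||P) = -0.08201 + 0.07121 - 0.10441 + 0.11671 + 0.11615 = 0.11765 ≈ 0.1177 bits

These are NOT equal (difference: 0.0183 bits). KL divergence is asymmetric: D_KL(P||Q) ≠ D_KL(Q||P) in general.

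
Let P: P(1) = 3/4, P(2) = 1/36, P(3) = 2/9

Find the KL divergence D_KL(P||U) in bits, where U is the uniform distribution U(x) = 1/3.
0.6479 bits

U(i) = 1/3 for all i

D_KL(P||U) = Σ P(x) log₂(P(x) / (1/3))
           = Σ P(x) log₂(P(x)) + log₂(3)
           = log₂(3) - H(P)

H(P) = -Σ P(x) log₂(P(x)):
  -P(1)·log₂(P(1)) = -(3/4)·log₂(3/4) = 0.31128
  -P(2)·log₂(P(2)) = -(1/36)·log₂(1/36) = 0.14361
  -P(3)·log₂(P(3)) = -(2/9)·log₂(2/9) = 0.48221
H(P) = 0.31128 + 0.14361 + 0.48221 = 0.93710 bits

log₂(3) = 1.58496 bits

D_KL(P||U) = 1.58496 - 0.93710 = 0.64786 ≈ 0.6479 bits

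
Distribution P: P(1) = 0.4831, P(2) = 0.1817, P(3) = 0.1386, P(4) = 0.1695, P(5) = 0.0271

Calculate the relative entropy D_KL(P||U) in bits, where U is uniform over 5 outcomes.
0.3976 bits

U(i) = 1/5 for all i

D_KL(P||U) = Σ P(x) log₂(P(x) / (1/5))
           = Σ P(x) log₂(P(x)) + log₂(5)
           = log₂(5) - H(P)

H(P) = -Σ P(x) log₂(P(x)):
  -P(1)·log₂(P(1)) = -(0.4831)·log₂(0.4831) = 0.50706
  -P(2)·log₂(P(2)) = -(0.1817)·log₂(0.1817) = 0.44705
  -P(3)·log₂(P(3)) = -(0.1386)·log₂(0.1386) = 0.39515
  -P(4)·log₂(P(4)) = -(0.1695)·log₂(0.1695) = 0.43403
  -P(5)·log₂(P(5)) = -(0.0271)·log₂(0.0271) = 0.14107
H(P) = 0.50706 + 0.44705 + 0.39515 + 0.43403 + 0.14107 = 1.92436 bits

log₂(5) = 2.32193 bits

D_KL(P||U) = 2.32193 - 1.92436 = 0.39757 ≈ 0.3976 bits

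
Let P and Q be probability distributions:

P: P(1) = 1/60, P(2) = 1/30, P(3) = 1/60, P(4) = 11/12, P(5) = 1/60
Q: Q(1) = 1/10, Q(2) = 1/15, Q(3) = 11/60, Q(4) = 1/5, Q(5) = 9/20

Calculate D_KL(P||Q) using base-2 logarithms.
1.8000 bits

D_KL(P||Q) = Σ P(x) log₂(P(x)/Q(x))

Computing term by term:
  P(1)·log₂(P(1)/Q(1)) = (1/60)·log₂((1/60)/(1/10)) = -0.04308
  P(2)·log₂(P(2)/Q(2)) = (1/30)·log₂((1/30)/(1/15)) = -0.03333
  P(3)·log₂(P(3)/Q(3)) = (1/60)·log₂((1/60)/(11/60)) = -0.05766
  P(4)·log₂(P(4)/Q(4)) = (11/12)·log₂((11/12)/(1/5)) = 2.01336
  P(5)·log₂(P(5)/Q(5)) = (1/60)·log₂((1/60)/(9/20)) = -0.07925

D_KL(P||Q) = -0.04308 - 0.03333 - 0.05766 + 2.01336 - 0.07925 = 1.80004 ≈ 1.8000 bits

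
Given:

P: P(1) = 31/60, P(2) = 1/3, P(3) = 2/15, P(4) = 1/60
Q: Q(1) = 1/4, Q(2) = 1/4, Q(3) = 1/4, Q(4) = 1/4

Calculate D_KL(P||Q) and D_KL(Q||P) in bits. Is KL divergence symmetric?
D_KL(P||Q) = 0.4934 bits, D_KL(Q||P) = 0.8379 bits. No, KL divergence is not symmetric.

D_KL(P||Q) = Σ P(x) log₂(P(x)/Q(x))

Computing term by term:
  P(1)·log₂(P(1)/Q(1)) = (31/60)·log₂((31/60)/(1/4)) = 0.54111
  P(2)·log₂(P(2)/Q(2)) = (1/3)·log₂((1/3)/(1/4)) = 0.13835
  P(3)·log₂(P(3)/Q(3)) = (2/15)·log₂((2/15)/(1/4)) = -0.12092
  P(4)·log₂(P(4)/Q(4)) = (1/60)·log₂((1/60)/(1/4)) = -0.06511

D_KL(P||Q) = 0.54111 + 0.13835 - 0.12092 - 0.06511 = 0.49343 ≈ 0.4934 bits

D_KL(Q||P) = Σ Q(x) log₂(Q(x)/P(x))

Computing term by term:
  Q(1)·log₂(Q(1)/P(1)) = (1/4)·log₂((1/4)/(31/60)) = -0.26183
  Q(2)·log₂(Q(2)/P(2)) = (1/4)·log₂((1/4)/(1/3)) = -0.10376
  Q(3)·log₂(Q(3)/P(3)) = (1/4)·log₂((1/4)/(2/15)) = 0.22672
  Q(4)·log₂(Q(4)/P(4)) = (1/4)·log₂((1/4)/(1/60)) = 0.97672

D_KL(Q||P) = -0.26183 - 0.10376 + 0.22672 + 0.97672 = 0.83785 ≈ 0.8379 bits

These are NOT equal (difference: 0.3445 bits). KL divergence is asymmetric: D_KL(P||Q) ≠ D_KL(Q||P) in general.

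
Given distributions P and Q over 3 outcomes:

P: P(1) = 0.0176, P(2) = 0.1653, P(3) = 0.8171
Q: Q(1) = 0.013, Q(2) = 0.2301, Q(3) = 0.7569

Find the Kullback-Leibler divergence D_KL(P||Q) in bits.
0.0190 bits

D_KL(P||Q) = Σ P(x) log₂(P(x)/Q(x))

Computing term by term:
  P(1)·log₂(P(1)/Q(1)) = 0.0176·log₂(0.0176/0.013) = 0.00769
  P(2)·log₂(P(2)/Q(2)) = 0.1653·log₂(0.1653/0.2301) = -0.07888
  P(3)·log₂(P(3)/Q(3)) = 0.8171·log₂(0.8171/0.7569) = 0.09022

D_KL(P||Q) = 0.00769 - 0.07888 + 0.09022 = 0.01903 ≈ 0.0190 bits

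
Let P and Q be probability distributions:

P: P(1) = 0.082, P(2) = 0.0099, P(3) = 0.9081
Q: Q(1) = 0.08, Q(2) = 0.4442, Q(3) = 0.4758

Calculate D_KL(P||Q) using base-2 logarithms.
0.7954 bits

D_KL(P||Q) = Σ P(x) log₂(P(x)/Q(x))

Computing term by term:
  P(1)·log₂(P(1)/Q(1)) = 0.082·log₂(0.082/0.08) = 0.00292
  P(2)·log₂(P(2)/Q(2)) = 0.0099·log₂(0.0099/0.4442) = -0.05433
  P(3)·log₂(P(3)/Q(3)) = 0.9081·log₂(0.9081/0.4758) = 0.84680

D_KL(P||Q) = 0.00292 - 0.05433 + 0.84680 = 0.79539 ≈ 0.7954 bits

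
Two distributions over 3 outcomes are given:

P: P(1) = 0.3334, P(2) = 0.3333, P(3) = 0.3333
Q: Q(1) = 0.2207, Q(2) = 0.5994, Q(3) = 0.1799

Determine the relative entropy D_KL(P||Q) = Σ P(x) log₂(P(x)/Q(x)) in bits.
0.2127 bits

D_KL(P||Q) = Σ P(x) log₂(P(x)/Q(x))

Computing term by term:
  P(1)·log₂(P(1)/Q(1)) = 0.3334·log₂(0.3334/0.2207) = 0.19843
  P(2)·log₂(P(2)/Q(2)) = 0.3333·log₂(0.3333/0.5994) = -0.28220
  P(3)·log₂(P(3)/Q(3)) = 0.3333·log₂(0.3333/0.1799) = 0.29651

D_KL(P||Q) = 0.19843 - 0.28220 + 0.29651 = 0.21274 ≈ 0.2127 bits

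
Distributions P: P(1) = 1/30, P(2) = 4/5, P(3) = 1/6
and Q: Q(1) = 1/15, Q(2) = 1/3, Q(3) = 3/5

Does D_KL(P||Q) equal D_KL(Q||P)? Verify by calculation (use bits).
D_KL(P||Q) = 0.6691 bits, D_KL(Q||P) = 0.7545 bits. No — D_KL(P||Q) ≠ D_KL(Q||P) for this pair.

D_KL(P||Q) = Σ P(x) log₂(P(x)/Q(x))

Computing term by term:
  P(1)·log₂(P(1)/Q(1)) = (1/30)·log₂((1/30)/(1/15)) = -0.03333
  P(2)·log₂(P(2)/Q(2)) = (4/5)·log₂((4/5)/(1/3)) = 1.01043
  P(3)·log₂(P(3)/Q(3)) = (1/6)·log₂((1/6)/(3/5)) = -0.30800

D_KL(P||Q) = -0.03333 + 1.01043 - 0.30800 = 0.66910 ≈ 0.6691 bits

D_KL(Q||P) = Σ Q(x) log₂(Q(x)/P(x))

Computing term by term:
  Q(1)·log₂(Q(1)/P(1)) = (1/15)·log₂((1/15)/(1/30)) = 0.06667
  Q(2)·log₂(Q(2)/P(2)) = (1/3)·log₂((1/3)/(4/5)) = -0.42101
  Q(3)·log₂(Q(3)/P(3)) = (3/5)·log₂((3/5)/(1/6)) = 1.10880

D_KL(Q||P) = 0.06667 - 0.42101 + 1.10880 = 0.75446 ≈ 0.7545 bits

These are NOT equal (difference: 0.0854 bits). KL divergence is asymmetric: D_KL(P||Q) ≠ D_KL(Q||P) in general.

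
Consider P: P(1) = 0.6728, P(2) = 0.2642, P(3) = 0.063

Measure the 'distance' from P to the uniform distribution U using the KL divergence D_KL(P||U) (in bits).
0.4417 bits

U(i) = 1/3 for all i

D_KL(P||U) = Σ P(x) log₂(P(x) / (1/3))
           = Σ P(x) log₂(P(x)) + log₂(3)
           = log₂(3) - H(P)

H(P) = -Σ P(x) log₂(P(x)):
  -P(1)·log₂(P(1)) = -(0.6728)·log₂(0.6728) = 0.38467
  -P(2)·log₂(P(2)) = -(0.2642)·log₂(0.2642) = 0.50734
  -P(3)·log₂(P(3)) = -(0.063)·log₂(0.063) = 0.25128
H(P) = 0.38467 + 0.50734 + 0.25128 = 1.14329 bits

log₂(3) = 1.58496 bits

D_KL(P||U) = 1.58496 - 1.14329 = 0.44167 ≈ 0.4417 bits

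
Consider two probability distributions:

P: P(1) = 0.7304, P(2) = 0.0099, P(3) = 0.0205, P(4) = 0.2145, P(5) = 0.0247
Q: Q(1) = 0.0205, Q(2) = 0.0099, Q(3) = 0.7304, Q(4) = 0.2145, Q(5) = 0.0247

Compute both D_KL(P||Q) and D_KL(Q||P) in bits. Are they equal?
D_KL(P||Q) = 3.6595 bits, D_KL(Q||P) = 3.6595 bits. Yes, in this case they are equal (although KL divergence is not symmetric in general).

D_KL(P||Q) = Σ P(x) log₂(P(x)/Q(x))

Computing term by term:
  P(1)·log₂(P(1)/Q(1)) = 0.7304·log₂(0.7304/0.0205) = 3.76521
  P(2)·log₂(P(2)/Q(2)) = 0.0099·log₂(0.0099/0.0099) = 0.00000
  P(3)·log₂(P(3)/Q(3)) = 0.0205·log₂(0.0205/0.7304) = -0.10568
  P(4)·log₂(P(4)/Q(4)) = 0.2145·log₂(0.2145/0.2145) = 0.00000
  P(5)·log₂(P(5)/Q(5)) = 0.0247·log₂(0.0247/0.0247) = 0.00000

D_KL(P||Q) = 3.76521 + 0.00000 - 0.10568 + 0.00000 + 0.00000 = 3.65953 ≈ 3.6595 bits

D_KL(Q||P) = Σ Q(x) log₂(Q(x)/P(x))

Computing term by term:
  Q(1)·log₂(Q(1)/P(1)) = 0.0205·log₂(0.0205/0.7304) = -0.10568
  Q(2)·log₂(Q(2)/P(2)) = 0.0099·log₂(0.0099/0.0099) = 0.00000
  Q(3)·log₂(Q(3)/P(3)) = 0.7304·log₂(0.7304/0.0205) = 3.76521
  Q(4)·log₂(Q(4)/P(4)) = 0.2145·log₂(0.2145/0.2145) = 0.00000
  Q(5)·log₂(Q(5)/P(5)) = 0.0247·log₂(0.0247/0.0247) = 0.00000

D_KL(Q||P) = -0.10568 + 0.00000 + 3.76521 + 0.00000 + 0.00000 = 3.65953 ≈ 3.6595 bits

These ARE equal here. Q is P with outcomes relabeled (Q(1) = P(3), Q(3) = P(1)) by a relabeling that is its own inverse, so the two sums contain exactly the same terms in a different order. This is a special case — KL divergence is not symmetric in general: D_KL(P||Q) ≠ D_KL(Q||P) for most P, Q.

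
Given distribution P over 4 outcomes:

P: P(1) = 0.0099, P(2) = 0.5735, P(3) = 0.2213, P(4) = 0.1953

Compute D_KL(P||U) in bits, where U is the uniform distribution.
0.5324 bits

U(i) = 1/4 for all i

D_KL(P||U) = Σ P(x) log₂(P(x) / (1/4))
           = Σ P(x) log₂(P(x)) + log₂(4)
           = log₂(4) - H(P)

H(P) = -Σ P(x) log₂(P(x)):
  -P(1)·log₂(P(1)) = -(0.0099)·log₂(0.0099) = 0.06592
  -P(2)·log₂(P(2)) = -(0.5735)·log₂(0.5735) = 0.46002
  -P(3)·log₂(P(3)) = -(0.2213)·log₂(0.2213) = 0.48153
  -P(4)·log₂(P(4)) = -(0.1953)·log₂(0.1953) = 0.46017
H(P) = 0.06592 + 0.46002 + 0.48153 + 0.46017 = 1.46764 bits

log₂(4) = 2.00000 bits

D_KL(P||U) = 2.00000 - 1.46764 = 0.53236 ≈ 0.5324 bits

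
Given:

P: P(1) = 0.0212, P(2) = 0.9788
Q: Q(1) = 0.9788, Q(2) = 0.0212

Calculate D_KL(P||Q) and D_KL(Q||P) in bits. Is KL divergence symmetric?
D_KL(P||Q) = 5.2945 bits, D_KL(Q||P) = 5.2945 bits. The two values coincide for this particular pair, but no — KL divergence is not symmetric in general.

D_KL(P||Q) = Σ P(x) log₂(P(x)/Q(x))

Computing term by term:
  P(1)·log₂(P(1)/Q(1)) = 0.0212·log₂(0.0212/0.9788) = -0.11721
  P(2)·log₂(P(2)/Q(2)) = 0.9788·log₂(0.9788/0.0212) = 5.41167

D_KL(P||Q) = -0.11721 + 5.41167 = 5.29446 ≈ 5.2945 bits

D_KL(Q||P) = Σ Q(x) log₂(Q(x)/P(x))

Computing term by term:
  Q(1)·log₂(Q(1)/P(1)) = 0.9788·log₂(0.9788/0.0212) = 5.41167
  Q(2)·log₂(Q(2)/P(2)) = 0.0212·log₂(0.0212/0.9788) = -0.11721

D_KL(Q||P) = 5.41167 - 0.11721 = 5.29446 ≈ 5.2945 bits

These ARE equal here. Q is P with outcomes relabeled (Q(1) = P(2), Q(2) = P(1)) by a relabeling that is its own inverse, so the two sums contain exactly the same terms in a different order. This is a special case — KL divergence is not symmetric in general: D_KL(P||Q) ≠ D_KL(Q||P) for most P, Q.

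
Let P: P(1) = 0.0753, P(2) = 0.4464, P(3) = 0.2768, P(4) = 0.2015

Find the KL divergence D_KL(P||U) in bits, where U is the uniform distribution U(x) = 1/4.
0.2210 bits

U(i) = 1/4 for all i

D_KL(P||U) = Σ P(x) log₂(P(x) / (1/4))
           = Σ P(x) log₂(P(x)) + log₂(4)
           = log₂(4) - H(P)

H(P) = -Σ P(x) log₂(P(x)):
  -P(1)·log₂(P(1)) = -(0.0753)·log₂(0.0753) = 0.28096
  -P(2)·log₂(P(2)) = -(0.4464)·log₂(0.4464) = 0.51943
  -P(3)·log₂(P(3)) = -(0.2768)·log₂(0.2768) = 0.51293
  -P(4)·log₂(P(4)) = -(0.2015)·log₂(0.2015) = 0.46570
H(P) = 0.28096 + 0.51943 + 0.51293 + 0.46570 = 1.77902 bits

log₂(4) = 2.00000 bits

D_KL(P||U) = 2.00000 - 1.77902 = 0.22098 ≈ 0.2210 bits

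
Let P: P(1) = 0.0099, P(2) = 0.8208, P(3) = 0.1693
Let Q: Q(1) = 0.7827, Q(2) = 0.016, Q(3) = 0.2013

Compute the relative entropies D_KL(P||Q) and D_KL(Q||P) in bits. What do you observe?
D_KL(P||Q) = 4.5582 bits, D_KL(Q||P) = 4.8942 bits. The two directions give different values (D_KL(Q||P) exceeds D_KL(P||Q) by 0.3360 bits): KL divergence is asymmetric.

D_KL(P||Q) = Σ P(x) log₂(P(x)/Q(x))

Computing term by term:
  P(1)·log₂(P(1)/Q(1)) = 0.0099·log₂(0.0099/0.7827) = -0.06242
  P(2)·log₂(P(2)/Q(2)) = 0.8208·log₂(0.8208/0.016) = 4.66287
  P(3)·log₂(P(3)/Q(3)) = 0.1693·log₂(0.1693/0.2013) = -0.04229

D_KL(P||Q) = -0.06242 + 4.66287 - 0.04229 = 4.55816 ≈ 4.5582 bits

D_KL(Q||P) = Σ Q(x) log₂(Q(x)/P(x))

Computing term by term:
  Q(1)·log₂(Q(1)/P(1)) = 0.7827·log₂(0.7827/0.0099) = 4.93484
  Q(2)·log₂(Q(2)/P(2)) = 0.016·log₂(0.016/0.8208) = -0.09089
  Q(3)·log₂(Q(3)/P(3)) = 0.2013·log₂(0.2013/0.1693) = 0.05028

D_KL(Q||P) = 4.93484 - 0.09089 + 0.05028 = 4.89423 ≈ 4.8942 bits

These are NOT equal (difference: 0.3360 bits). KL divergence is asymmetric: D_KL(P||Q) ≠ D_KL(Q||P) in general.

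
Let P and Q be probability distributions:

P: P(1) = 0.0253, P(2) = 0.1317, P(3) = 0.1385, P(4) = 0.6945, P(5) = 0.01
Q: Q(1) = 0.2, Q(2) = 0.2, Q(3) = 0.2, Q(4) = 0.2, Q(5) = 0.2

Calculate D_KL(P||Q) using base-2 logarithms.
0.9758 bits

D_KL(P||Q) = Σ P(x) log₂(P(x)/Q(x))

Computing term by term:
  P(1)·log₂(P(1)/Q(1)) = 0.0253·log₂(0.0253/0.2) = -0.07546
  P(2)·log₂(P(2)/Q(2)) = 0.1317·log₂(0.1317/0.2) = -0.07938
  P(3)·log₂(P(3)/Q(3)) = 0.1385·log₂(0.1385/0.2) = -0.07342
  P(4)·log₂(P(4)/Q(4)) = 0.6945·log₂(0.6945/0.2) = 1.24730
  P(5)·log₂(P(5)/Q(5)) = 0.01·log₂(0.01/0.2) = -0.04322

D_KL(P||Q) = -0.07546 - 0.07938 - 0.07342 + 1.24730 - 0.04322 = 0.97582 ≈ 0.9758 bits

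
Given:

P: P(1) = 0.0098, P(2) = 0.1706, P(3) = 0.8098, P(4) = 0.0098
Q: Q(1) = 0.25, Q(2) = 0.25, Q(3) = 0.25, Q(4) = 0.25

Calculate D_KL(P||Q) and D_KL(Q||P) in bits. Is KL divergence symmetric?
D_KL(P||Q) = 1.1875 bits, D_KL(Q||P) = 2.0504 bits. No, KL divergence is not symmetric.

D_KL(P||Q) = Σ P(x) log₂(P(x)/Q(x))

Computing term by term:
  P(1)·log₂(P(1)/Q(1)) = 0.0098·log₂(0.0098/0.25) = -0.04580
  P(2)·log₂(P(2)/Q(2)) = 0.1706·log₂(0.1706/0.25) = -0.09405
  P(3)·log₂(P(3)/Q(3)) = 0.8098·log₂(0.8098/0.25) = 1.37313
  P(4)·log₂(P(4)/Q(4)) = 0.0098·log₂(0.0098/0.25) = -0.04580

D_KL(P||Q) = -0.04580 - 0.09405 + 1.37313 - 0.04580 = 1.18748 ≈ 1.1875 bits

D_KL(Q||P) = Σ Q(x) log₂(Q(x)/P(x))

Computing term by term:
  Q(1)·log₂(Q(1)/P(1)) = 0.25·log₂(0.25/0.0098) = 1.16825
  Q(2)·log₂(Q(2)/P(2)) = 0.25·log₂(0.25/0.1706) = 0.13783
  Q(3)·log₂(Q(3)/P(3)) = 0.25·log₂(0.25/0.8098) = -0.42391
  Q(4)·log₂(Q(4)/P(4)) = 0.25·log₂(0.25/0.0098) = 1.16825

D_KL(Q||P) = 1.16825 + 0.13783 - 0.42391 + 1.16825 = 2.05042 ≈ 2.0504 bits

These are NOT equal (difference: 0.8629 bits). KL divergence is asymmetric: D_KL(P||Q) ≠ D_KL(Q||P) in general.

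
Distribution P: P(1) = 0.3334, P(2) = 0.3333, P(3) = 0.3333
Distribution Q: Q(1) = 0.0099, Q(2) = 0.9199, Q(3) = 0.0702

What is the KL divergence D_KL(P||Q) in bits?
1.9524 bits

D_KL(P||Q) = Σ P(x) log₂(P(x)/Q(x))

Computing term by term:
  P(1)·log₂(P(1)/Q(1)) = 0.3334·log₂(0.3334/0.0099) = 1.69157
  P(2)·log₂(P(2)/Q(2)) = 0.3333·log₂(0.3333/0.9199) = -0.48817
  P(3)·log₂(P(3)/Q(3)) = 0.3333·log₂(0.3333/0.0702) = 0.74902

D_KL(P||Q) = 1.69157 - 0.48817 + 0.74902 = 1.95242 ≈ 1.9524 bits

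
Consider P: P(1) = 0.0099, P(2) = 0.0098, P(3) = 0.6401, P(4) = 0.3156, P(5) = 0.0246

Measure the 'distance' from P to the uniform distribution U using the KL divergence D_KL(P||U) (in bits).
1.1220 bits

U(i) = 1/5 for all i

D_KL(P||U) = Σ P(x) log₂(P(x) / (1/5))
           = Σ P(x) log₂(P(x)) + log₂(5)
           = log₂(5) - H(P)

H(P) = -Σ P(x) log₂(P(x)):
  -P(1)·log₂(P(1)) = -(0.0099)·log₂(0.0099) = 0.06592
  -P(2)·log₂(P(2)) = -(0.0098)·log₂(0.0098) = 0.06540
  -P(3)·log₂(P(3)) = -(0.6401)·log₂(0.6401) = 0.41199
  -P(4)·log₂(P(4)) = -(0.3156)·log₂(0.3156) = 0.52511
  -P(5)·log₂(P(5)) = -(0.0246)·log₂(0.0246) = 0.13149
H(P) = 0.06592 + 0.06540 + 0.41199 + 0.52511 + 0.13149 = 1.19991 bits

log₂(5) = 2.32193 bits

D_KL(P||U) = 2.32193 - 1.19991 = 1.12202 ≈ 1.1220 bits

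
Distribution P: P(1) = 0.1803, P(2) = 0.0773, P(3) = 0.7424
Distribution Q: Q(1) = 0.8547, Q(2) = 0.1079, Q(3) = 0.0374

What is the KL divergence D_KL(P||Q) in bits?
2.7586 bits

D_KL(P||Q) = Σ P(x) log₂(P(x)/Q(x))

Computing term by term:
  P(1)·log₂(P(1)/Q(1)) = 0.1803·log₂(0.1803/0.8547) = -0.40478
  P(2)·log₂(P(2)/Q(2)) = 0.0773·log₂(0.0773/0.1079) = -0.03719
  P(3)·log₂(P(3)/Q(3)) = 0.7424·log₂(0.7424/0.0374) = 3.20055

D_KL(P||Q) = -0.40478 - 0.03719 + 3.20055 = 2.75858 ≈ 2.7586 bits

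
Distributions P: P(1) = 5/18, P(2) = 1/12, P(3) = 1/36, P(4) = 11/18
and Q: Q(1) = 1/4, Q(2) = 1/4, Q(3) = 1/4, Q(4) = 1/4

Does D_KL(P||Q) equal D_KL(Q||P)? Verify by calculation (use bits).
D_KL(P||Q) = 0.6101 bits, D_KL(Q||P) = 0.8283 bits. No — D_KL(P||Q) ≠ D_KL(Q||P) for this pair.

D_KL(P||Q) = Σ P(x) log₂(P(x)/Q(x))

Computing term by term:
  P(1)·log₂(P(1)/Q(1)) = (5/18)·log₂((5/18)/(1/4)) = 0.04222
  P(2)·log₂(P(2)/Q(2)) = (1/12)·log₂((1/12)/(1/4)) = -0.13208
  P(3)·log₂(P(3)/Q(3)) = (1/36)·log₂((1/36)/(1/4)) = -0.08805
  P(4)·log₂(P(4)/Q(4)) = (11/18)·log₂((11/18)/(1/4)) = 0.78803

D_KL(P||Q) = 0.04222 - 0.13208 - 0.08805 + 0.78803 = 0.61012 ≈ 0.6101 bits

D_KL(Q||P) = Σ Q(x) log₂(Q(x)/P(x))

Computing term by term:
  Q(1)·log₂(Q(1)/P(1)) = (1/4)·log₂((1/4)/(5/18)) = -0.03800
  Q(2)·log₂(Q(2)/P(2)) = (1/4)·log₂((1/4)/(1/12)) = 0.39624
  Q(3)·log₂(Q(3)/P(3)) = (1/4)·log₂((1/4)/(1/36)) = 0.79248
  Q(4)·log₂(Q(4)/P(4)) = (1/4)·log₂((1/4)/(11/18)) = -0.32238

D_KL(Q||P) = -0.03800 + 0.39624 + 0.79248 - 0.32238 = 0.82834 ≈ 0.8283 bits

These are NOT equal (difference: 0.2182 bits). KL divergence is asymmetric: D_KL(P||Q) ≠ D_KL(Q||P) in general.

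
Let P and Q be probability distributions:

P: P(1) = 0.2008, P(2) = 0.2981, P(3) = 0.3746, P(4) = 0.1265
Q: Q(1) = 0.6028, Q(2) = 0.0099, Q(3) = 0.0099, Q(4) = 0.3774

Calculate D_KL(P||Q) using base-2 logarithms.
2.9100 bits

D_KL(P||Q) = Σ P(x) log₂(P(x)/Q(x))

Computing term by term:
  P(1)·log₂(P(1)/Q(1)) = 0.2008·log₂(0.2008/0.6028) = -0.31845
  P(2)·log₂(P(2)/Q(2)) = 0.2981·log₂(0.2981/0.0099) = 1.46433
  P(3)·log₂(P(3)/Q(3)) = 0.3746·log₂(0.3746/0.0099) = 1.96357
  P(4)·log₂(P(4)/Q(4)) = 0.1265·log₂(0.1265/0.3774) = -0.19949

D_KL(P||Q) = -0.31845 + 1.46433 + 1.96357 - 0.19949 = 2.90996 ≈ 2.9100 bits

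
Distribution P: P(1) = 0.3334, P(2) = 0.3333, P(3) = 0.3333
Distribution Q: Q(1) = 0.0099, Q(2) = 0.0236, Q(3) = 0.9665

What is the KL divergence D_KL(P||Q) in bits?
2.4528 bits

D_KL(P||Q) = Σ P(x) log₂(P(x)/Q(x))

Computing term by term:
  P(1)·log₂(P(1)/Q(1)) = 0.3334·log₂(0.3334/0.0099) = 1.69157
  P(2)·log₂(P(2)/Q(2)) = 0.3333·log₂(0.3333/0.0236) = 1.27319
  P(3)·log₂(P(3)/Q(3)) = 0.3333·log₂(0.3333/0.9665) = -0.51193

D_KL(P||Q) = 1.69157 + 1.27319 - 0.51193 = 2.45283 ≈ 2.4528 bits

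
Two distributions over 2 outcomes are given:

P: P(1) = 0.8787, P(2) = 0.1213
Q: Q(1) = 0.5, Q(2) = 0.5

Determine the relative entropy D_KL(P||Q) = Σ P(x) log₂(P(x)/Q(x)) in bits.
0.4669 bits

D_KL(P||Q) = Σ P(x) log₂(P(x)/Q(x))

Computing term by term:
  P(1)·log₂(P(1)/Q(1)) = 0.8787·log₂(0.8787/0.5) = 0.71477
  P(2)·log₂(P(2)/Q(2)) = 0.1213·log₂(0.1213/0.5) = -0.24786

D_KL(P||Q) = 0.71477 - 0.24786 = 0.46691 ≈ 0.4669 bits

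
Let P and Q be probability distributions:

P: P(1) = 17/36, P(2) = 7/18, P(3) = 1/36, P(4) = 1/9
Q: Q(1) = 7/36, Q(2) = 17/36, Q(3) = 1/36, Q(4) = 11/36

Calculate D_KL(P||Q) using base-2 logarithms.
0.3334 bits

D_KL(P||Q) = Σ P(x) log₂(P(x)/Q(x))

Computing term by term:
  P(1)·log₂(P(1)/Q(1)) = (17/36)·log₂((17/36)/(7/36)) = 0.60450
  P(2)·log₂(P(2)/Q(2)) = (7/18)·log₂((7/18)/(17/36)) = -0.10893
  P(3)·log₂(P(3)/Q(3)) = (1/36)·log₂((1/36)/(1/36)) = 0.00000
  P(4)·log₂(P(4)/Q(4)) = (1/9)·log₂((1/9)/(11/36)) = -0.16216

D_KL(P||Q) = 0.60450 - 0.10893 + 0.00000 - 0.16216 = 0.33341 ≈ 0.3334 bits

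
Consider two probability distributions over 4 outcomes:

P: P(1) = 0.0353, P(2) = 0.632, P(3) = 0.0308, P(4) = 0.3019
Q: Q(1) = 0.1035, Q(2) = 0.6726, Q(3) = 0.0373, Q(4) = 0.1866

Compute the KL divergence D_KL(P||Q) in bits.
0.0895 bits

D_KL(P||Q) = Σ P(x) log₂(P(x)/Q(x))

Computing term by term:
  P(1)·log₂(P(1)/Q(1)) = 0.0353·log₂(0.0353/0.1035) = -0.05478
  P(2)·log₂(P(2)/Q(2)) = 0.632·log₂(0.632/0.6726) = -0.05677
  P(3)·log₂(P(3)/Q(3)) = 0.0308·log₂(0.0308/0.0373) = -0.00851
  P(4)·log₂(P(4)/Q(4)) = 0.3019·log₂(0.3019/0.1866) = 0.20956

D_KL(P||Q) = -0.05478 - 0.05677 - 0.00851 + 0.20956 = 0.08950 ≈ 0.0895 bits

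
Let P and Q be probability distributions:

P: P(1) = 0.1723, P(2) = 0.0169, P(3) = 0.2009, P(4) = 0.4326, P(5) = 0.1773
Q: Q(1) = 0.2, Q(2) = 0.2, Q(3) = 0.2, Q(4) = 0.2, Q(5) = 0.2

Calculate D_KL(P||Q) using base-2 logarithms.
0.3547 bits

D_KL(P||Q) = Σ P(x) log₂(P(x)/Q(x))

Computing term by term:
  P(1)·log₂(P(1)/Q(1)) = 0.1723·log₂(0.1723/0.2) = -0.03706
  P(2)·log₂(P(2)/Q(2)) = 0.0169·log₂(0.0169/0.2) = -0.06025
  P(3)·log₂(P(3)/Q(3)) = 0.2009·log₂(0.2009/0.2) = 0.00130
  P(4)·log₂(P(4)/Q(4)) = 0.4326·log₂(0.4326/0.2) = 0.48150
  P(5)·log₂(P(5)/Q(5)) = 0.1773·log₂(0.1773/0.2) = -0.03082

D_KL(P||Q) = -0.03706 - 0.06025 + 0.00130 + 0.48150 - 0.03082 = 0.35467 ≈ 0.3547 bits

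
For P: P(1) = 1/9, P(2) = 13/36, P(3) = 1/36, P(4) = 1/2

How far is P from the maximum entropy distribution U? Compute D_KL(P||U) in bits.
0.4735 bits

U(i) = 1/4 for all i

D_KL(P||U) = Σ P(x) log₂(P(x) / (1/4))
           = Σ P(x) log₂(P(x)) + log₂(4)
           = log₂(4) - H(P)

H(P) = -Σ P(x) log₂(P(x)):
  -P(1)·log₂(P(1)) = -(1/9)·log₂(1/9) = 0.35221
  -P(2)·log₂(P(2)) = -(13/36)·log₂(13/36) = 0.53065
  -P(3)·log₂(P(3)) = -(1/36)·log₂(1/36) = 0.14361
  -P(4)·log₂(P(4)) = -(1/2)·log₂(1/2) = 0.50000
H(P) = 0.35221 + 0.53065 + 0.14361 + 0.50000 = 1.52647 bits

log₂(4) = 2.00000 bits

D_KL(P||U) = 2.00000 - 1.52647 = 0.47353 ≈ 0.4735 bits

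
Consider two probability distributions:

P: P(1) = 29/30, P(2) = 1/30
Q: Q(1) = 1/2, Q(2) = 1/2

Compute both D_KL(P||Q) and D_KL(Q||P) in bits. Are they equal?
D_KL(P||Q) = 0.7892 bits, D_KL(Q||P) = 1.4779 bits. No, they are not equal.

D_KL(P||Q) = Σ P(x) log₂(P(x)/Q(x))

Computing term by term:
  P(1)·log₂(P(1)/Q(1)) = (29/30)·log₂((29/30)/(1/2)) = 0.91939
  P(2)·log₂(P(2)/Q(2)) = (1/30)·log₂((1/30)/(1/2)) = -0.13023

D_KL(P||Q) = 0.91939 - 0.13023 = 0.78916 ≈ 0.7892 bits

D_KL(Q||P) = Σ Q(x) log₂(Q(x)/P(x))

Computing term by term:
  Q(1)·log₂(Q(1)/P(1)) = (1/2)·log₂((1/2)/(29/30)) = -0.47555
  Q(2)·log₂(Q(2)/P(2)) = (1/2)·log₂((1/2)/(1/30)) = 1.95345

D_KL(Q||P) = -0.47555 + 1.95345 = 1.47790 ≈ 1.4779 bits

These are NOT equal (difference: 0.6887 bits). KL divergence is asymmetric: D_KL(P||Q) ≠ D_KL(Q||P) in general.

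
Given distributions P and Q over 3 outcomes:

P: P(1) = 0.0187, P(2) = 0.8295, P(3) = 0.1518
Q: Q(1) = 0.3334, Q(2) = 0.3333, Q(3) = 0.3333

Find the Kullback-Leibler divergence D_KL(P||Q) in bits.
0.8412 bits

D_KL(P||Q) = Σ P(x) log₂(P(x)/Q(x))

Computing term by term:
  P(1)·log₂(P(1)/Q(1)) = 0.0187·log₂(0.0187/0.3334) = -0.07772
  P(2)·log₂(P(2)/Q(2)) = 0.8295·log₂(0.8295/0.3333) = 1.09114
  P(3)·log₂(P(3)/Q(3)) = 0.1518·log₂(0.1518/0.3333) = -0.17224

D_KL(P||Q) = -0.07772 + 1.09114 - 0.17224 = 0.84118 ≈ 0.8412 bits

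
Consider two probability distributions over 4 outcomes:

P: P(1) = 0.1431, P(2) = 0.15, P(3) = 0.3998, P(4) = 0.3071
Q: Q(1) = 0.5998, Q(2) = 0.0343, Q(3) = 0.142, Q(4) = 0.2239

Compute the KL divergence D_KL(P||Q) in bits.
0.7605 bits

D_KL(P||Q) = Σ P(x) log₂(P(x)/Q(x))

Computing term by term:
  P(1)·log₂(P(1)/Q(1)) = 0.1431·log₂(0.1431/0.5998) = -0.29585
  P(2)·log₂(P(2)/Q(2)) = 0.15·log₂(0.15/0.0343) = 0.31930
  P(3)·log₂(P(3)/Q(3)) = 0.3998·log₂(0.3998/0.142) = 0.59706
  P(4)·log₂(P(4)/Q(4)) = 0.3071·log₂(0.3071/0.2239) = 0.13999

D_KL(P||Q) = -0.29585 + 0.31930 + 0.59706 + 0.13999 = 0.76050 ≈ 0.7605 bits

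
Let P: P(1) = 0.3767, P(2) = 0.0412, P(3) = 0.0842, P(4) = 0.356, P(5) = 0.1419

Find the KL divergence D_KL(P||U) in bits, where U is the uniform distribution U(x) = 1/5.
0.3710 bits

U(i) = 1/5 for all i

D_KL(P||U) = Σ P(x) log₂(P(x) / (1/5))
           = Σ P(x) log₂(P(x)) + log₂(5)
           = log₂(5) - H(P)

H(P) = -Σ P(x) log₂(P(x)):
  -P(1)·log₂(P(1)) = -(0.3767)·log₂(0.3767) = 0.53059
  -P(2)·log₂(P(2)) = -(0.0412)·log₂(0.0412) = 0.18957
  -P(3)·log₂(P(3)) = -(0.0842)·log₂(0.0842) = 0.30060
  -P(4)·log₂(P(4)) = -(0.356)·log₂(0.356) = 0.53046
  -P(5)·log₂(P(5)) = -(0.1419)·log₂(0.1419) = 0.39974
H(P) = 0.53059 + 0.18957 + 0.30060 + 0.53046 + 0.39974 = 1.95096 bits

log₂(5) = 2.32193 bits

D_KL(P||U) = 2.32193 - 1.95096 = 0.37097 ≈ 0.3710 bits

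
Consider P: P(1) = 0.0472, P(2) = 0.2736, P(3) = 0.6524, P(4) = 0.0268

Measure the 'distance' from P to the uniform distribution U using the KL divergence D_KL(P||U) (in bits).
0.7386 bits

U(i) = 1/4 for all i

D_KL(P||U) = Σ P(x) log₂(P(x) / (1/4))
           = Σ P(x) log₂(P(x)) + log₂(4)
           = log₂(4) - H(P)

H(P) = -Σ P(x) log₂(P(x)):
  -P(1)·log₂(P(1)) = -(0.0472)·log₂(0.0472) = 0.20792
  -P(2)·log₂(P(2)) = -(0.2736)·log₂(0.2736) = 0.51159
  -P(3)·log₂(P(3)) = -(0.6524)·log₂(0.6524) = 0.40199
  -P(4)·log₂(P(4)) = -(0.0268)·log₂(0.0268) = 0.13994
H(P) = 0.20792 + 0.51159 + 0.40199 + 0.13994 = 1.26144 bits

log₂(4) = 2.00000 bits

D_KL(P||U) = 2.00000 - 1.26144 = 0.73856 ≈ 0.7386 bits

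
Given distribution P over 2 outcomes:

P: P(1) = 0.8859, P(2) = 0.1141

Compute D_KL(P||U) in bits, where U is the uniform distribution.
0.4878 bits

U(i) = 1/2 for all i

D_KL(P||U) = Σ P(x) log₂(P(x) / (1/2))
           = Σ P(x) log₂(P(x)) + log₂(2)
           = log₂(2) - H(P)

H(P) = -Σ P(x) log₂(P(x)):
  -P(1)·log₂(P(1)) = -(0.8859)·log₂(0.8859) = 0.15484
  -P(2)·log₂(P(2)) = -(0.1141)·log₂(0.1141) = 0.35732
H(P) = 0.15484 + 0.35732 = 0.51216 bits

log₂(2) = 1.00000 bits

D_KL(P||U) = 1.00000 - 0.51216 = 0.48784 ≈ 0.4878 bits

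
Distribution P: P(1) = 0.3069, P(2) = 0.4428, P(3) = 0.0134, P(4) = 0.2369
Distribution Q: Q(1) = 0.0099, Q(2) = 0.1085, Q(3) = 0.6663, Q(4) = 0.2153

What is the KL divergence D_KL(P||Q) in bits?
2.3760 bits

D_KL(P||Q) = Σ P(x) log₂(P(x)/Q(x))

Computing term by term:
  P(1)·log₂(P(1)/Q(1)) = 0.3069·log₂(0.3069/0.0099) = 1.52044
  P(2)·log₂(P(2)/Q(2)) = 0.4428·log₂(0.4428/0.1085) = 0.89842
  P(3)·log₂(P(3)/Q(3)) = 0.0134·log₂(0.0134/0.6663) = -0.07552
  P(4)·log₂(P(4)/Q(4)) = 0.2369·log₂(0.2369/0.2153) = 0.03268

D_KL(P||Q) = 1.52044 + 0.89842 - 0.07552 + 0.03268 = 2.37602 ≈ 2.3760 bits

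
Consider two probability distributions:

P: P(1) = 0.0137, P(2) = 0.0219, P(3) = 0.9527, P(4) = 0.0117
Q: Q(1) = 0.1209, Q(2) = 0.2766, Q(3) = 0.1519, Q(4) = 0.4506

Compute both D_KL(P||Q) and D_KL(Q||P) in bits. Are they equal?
D_KL(P||Q) = 2.3388 bits, D_KL(Q||P) = 3.3629 bits. No, they are not equal.

D_KL(P||Q) = Σ P(x) log₂(P(x)/Q(x))

Computing term by term:
  P(1)·log₂(P(1)/Q(1)) = 0.0137·log₂(0.0137/0.1209) = -0.04304
  P(2)·log₂(P(2)/Q(2)) = 0.0219·log₂(0.0219/0.2766) = -0.08013
  P(3)·log₂(P(3)/Q(3)) = 0.9527·log₂(0.9527/0.1519) = 2.52361
  P(4)·log₂(P(4)/Q(4)) = 0.0117·log₂(0.0117/0.4506) = -0.06163

D_KL(P||Q) = -0.04304 - 0.08013 + 2.52361 - 0.06163 = 2.33881 ≈ 2.3388 bits

D_KL(Q||P) = Σ Q(x) log₂(Q(x)/P(x))

Computing term by term:
  Q(1)·log₂(Q(1)/P(1)) = 0.1209·log₂(0.1209/0.0137) = 0.37982
  Q(2)·log₂(Q(2)/P(2)) = 0.2766·log₂(0.2766/0.0219) = 1.01202
  Q(3)·log₂(Q(3)/P(3)) = 0.1519·log₂(0.1519/0.9527) = -0.40237
  Q(4)·log₂(Q(4)/P(4)) = 0.4506·log₂(0.4506/0.0117) = 2.37343

D_KL(Q||P) = 0.37982 + 1.01202 - 0.40237 + 2.37343 = 3.36290 ≈ 3.3629 bits

These are NOT equal (difference: 1.0241 bits). KL divergence is asymmetric: D_KL(P||Q) ≠ D_KL(Q||P) in general.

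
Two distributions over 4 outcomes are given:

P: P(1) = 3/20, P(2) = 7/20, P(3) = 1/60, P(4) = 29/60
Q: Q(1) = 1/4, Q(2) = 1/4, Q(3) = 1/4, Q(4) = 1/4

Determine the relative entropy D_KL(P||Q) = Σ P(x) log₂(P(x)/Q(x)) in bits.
0.4539 bits

D_KL(P||Q) = Σ P(x) log₂(P(x)/Q(x))

Computing term by term:
  P(1)·log₂(P(1)/Q(1)) = (3/20)·log₂((3/20)/(1/4)) = -0.11054
  P(2)·log₂(P(2)/Q(2)) = (7/20)·log₂((7/20)/(1/4)) = 0.16990
  P(3)·log₂(P(3)/Q(3)) = (1/60)·log₂((1/60)/(1/4)) = -0.06511
  P(4)·log₂(P(4)/Q(4)) = (29/60)·log₂((29/60)/(1/4)) = 0.45969

D_KL(P||Q) = -0.11054 + 0.16990 - 0.06511 + 0.45969 = 0.45394 ≈ 0.4539 bits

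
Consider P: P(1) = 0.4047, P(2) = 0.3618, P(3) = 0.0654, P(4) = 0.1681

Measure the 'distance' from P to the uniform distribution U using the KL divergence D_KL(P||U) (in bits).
0.2514 bits

U(i) = 1/4 for all i

D_KL(P||U) = Σ P(x) log₂(P(x) / (1/4))
           = Σ P(x) log₂(P(x)) + log₂(4)
           = log₂(4) - H(P)

H(P) = -Σ P(x) log₂(P(x)):
  -P(1)·log₂(P(1)) = -(0.4047)·log₂(0.4047) = 0.52816
  -P(2)·log₂(P(2)) = -(0.3618)·log₂(0.3618) = 0.53066
  -P(3)·log₂(P(3)) = -(0.0654)·log₂(0.0654) = 0.25732
  -P(4)·log₂(P(4)) = -(0.1681)·log₂(0.1681) = 0.43246
H(P) = 0.52816 + 0.53066 + 0.25732 + 0.43246 = 1.74860 bits

log₂(4) = 2.00000 bits

D_KL(P||U) = 2.00000 - 1.74860 = 0.25140 ≈ 0.2514 bits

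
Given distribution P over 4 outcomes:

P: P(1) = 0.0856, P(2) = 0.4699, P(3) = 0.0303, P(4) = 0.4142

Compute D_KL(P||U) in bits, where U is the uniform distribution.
0.5049 bits

U(i) = 1/4 for all i

D_KL(P||U) = Σ P(x) log₂(P(x) / (1/4))
           = Σ P(x) log₂(P(x)) + log₂(4)
           = log₂(4) - H(P)

H(P) = -Σ P(x) log₂(P(x)):
  -P(1)·log₂(P(1)) = -(0.0856)·log₂(0.0856) = 0.30356
  -P(2)·log₂(P(2)) = -(0.4699)·log₂(0.4699) = 0.51199
  -P(3)·log₂(P(3)) = -(0.0303)·log₂(0.0303) = 0.15285
  -P(4)·log₂(P(4)) = -(0.4142)·log₂(0.4142) = 0.52670
H(P) = 0.30356 + 0.51199 + 0.15285 + 0.52670 = 1.49510 bits

log₂(4) = 2.00000 bits

D_KL(P||U) = 2.00000 - 1.49510 = 0.50490 ≈ 0.5049 bits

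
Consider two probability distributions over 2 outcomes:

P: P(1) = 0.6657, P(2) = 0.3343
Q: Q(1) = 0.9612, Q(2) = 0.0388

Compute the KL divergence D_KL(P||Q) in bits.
0.6859 bits

D_KL(P||Q) = Σ P(x) log₂(P(x)/Q(x))

Computing term by term:
  P(1)·log₂(P(1)/Q(1)) = 0.6657·log₂(0.6657/0.9612) = -0.35280
  P(2)·log₂(P(2)/Q(2)) = 0.3343·log₂(0.3343/0.0388) = 1.03868

D_KL(P||Q) = -0.35280 + 1.03868 = 0.68588 ≈ 0.6859 bits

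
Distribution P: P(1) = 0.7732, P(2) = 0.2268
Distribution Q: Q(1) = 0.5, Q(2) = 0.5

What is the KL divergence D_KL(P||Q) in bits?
0.2276 bits

D_KL(P||Q) = Σ P(x) log₂(P(x)/Q(x))

Computing term by term:
  P(1)·log₂(P(1)/Q(1)) = 0.7732·log₂(0.7732/0.5) = 0.48628
  P(2)·log₂(P(2)/Q(2)) = 0.2268·log₂(0.2268/0.5) = -0.25867

D_KL(P||Q) = 0.48628 - 0.25867 = 0.22761 ≈ 0.2276 bits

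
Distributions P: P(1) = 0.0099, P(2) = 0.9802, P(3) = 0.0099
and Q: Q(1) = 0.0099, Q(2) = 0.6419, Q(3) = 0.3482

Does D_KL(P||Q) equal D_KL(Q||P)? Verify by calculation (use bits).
D_KL(P||Q) = 0.5478 bits, D_KL(Q||P) = 1.3964 bits. No — D_KL(P||Q) ≠ D_KL(Q||P) for this pair.

D_KL(P||Q) = Σ P(x) log₂(P(x)/Q(x))

Computing term by term:
  P(1)·log₂(P(1)/Q(1)) = 0.0099·log₂(0.0099/0.0099) = 0.00000
  P(2)·log₂(P(2)/Q(2)) = 0.9802·log₂(0.9802/0.6419) = 0.59864
  P(3)·log₂(P(3)/Q(3)) = 0.0099·log₂(0.0099/0.3482) = -0.05085

D_KL(P||Q) = 0.00000 + 0.59864 - 0.05085 = 0.54779 ≈ 0.5478 bits

D_KL(Q||P) = Σ Q(x) log₂(Q(x)/P(x))

Computing term by term:
  Q(1)·log₂(Q(1)/P(1)) = 0.0099·log₂(0.0099/0.0099) = 0.00000
  Q(2)·log₂(Q(2)/P(2)) = 0.6419·log₂(0.6419/0.9802) = -0.39203
  Q(3)·log₂(Q(3)/P(3)) = 0.3482·log₂(0.3482/0.0099) = 1.78847

D_KL(Q||P) = 0.00000 - 0.39203 + 1.78847 = 1.39644 ≈ 1.3964 bits

These are NOT equal (difference: 0.8486 bits). KL divergence is asymmetric: D_KL(P||Q) ≠ D_KL(Q||P) in general.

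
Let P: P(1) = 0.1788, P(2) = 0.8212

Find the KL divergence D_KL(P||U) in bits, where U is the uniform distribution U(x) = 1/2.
0.3226 bits

U(i) = 1/2 for all i

D_KL(P||U) = Σ P(x) log₂(P(x) / (1/2))
           = Σ P(x) log₂(P(x)) + log₂(2)
           = log₂(2) - H(P)

H(P) = -Σ P(x) log₂(P(x)):
  -P(1)·log₂(P(1)) = -(0.1788)·log₂(0.1788) = 0.44406
  -P(2)·log₂(P(2)) = -(0.8212)·log₂(0.8212) = 0.23338
H(P) = 0.44406 + 0.23338 = 0.67744 bits

log₂(2) = 1.00000 bits

D_KL(P||U) = 1.00000 - 0.67744 = 0.32256 ≈ 0.3226 bits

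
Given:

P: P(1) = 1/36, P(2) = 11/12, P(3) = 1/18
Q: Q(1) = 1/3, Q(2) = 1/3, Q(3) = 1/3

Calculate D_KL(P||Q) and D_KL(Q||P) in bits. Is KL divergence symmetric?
D_KL(P||Q) = 1.0946 bits, D_KL(Q||P) = 1.5702 bits. No, KL divergence is not symmetric.

D_KL(P||Q) = Σ P(x) log₂(P(x)/Q(x))

Computing term by term:
  P(1)·log₂(P(1)/Q(1)) = (1/36)·log₂((1/36)/(1/3)) = -0.09958
  P(2)·log₂(P(2)/Q(2)) = (11/12)·log₂((11/12)/(1/3)) = 1.33781
  P(3)·log₂(P(3)/Q(3)) = (1/18)·log₂((1/18)/(1/3)) = -0.14361

D_KL(P||Q) = -0.09958 + 1.33781 - 0.14361 = 1.09462 ≈ 1.0946 bits

D_KL(Q||P) = Σ Q(x) log₂(Q(x)/P(x))

Computing term by term:
  Q(1)·log₂(Q(1)/P(1)) = (1/3)·log₂((1/3)/(1/36)) = 1.19499
  Q(2)·log₂(Q(2)/P(2)) = (1/3)·log₂((1/3)/(11/12)) = -0.48648
  Q(3)·log₂(Q(3)/P(3)) = (1/3)·log₂((1/3)/(1/18)) = 0.86165

D_KL(Q||P) = 1.19499 - 0.48648 + 0.86165 = 1.57016 ≈ 1.5702 bits

These are NOT equal (difference: 0.4756 bits). KL divergence is asymmetric: D_KL(P||Q) ≠ D_KL(Q||P) in general.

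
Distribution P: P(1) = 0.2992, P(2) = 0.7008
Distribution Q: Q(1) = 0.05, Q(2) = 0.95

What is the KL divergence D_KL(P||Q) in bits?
0.4647 bits

D_KL(P||Q) = Σ P(x) log₂(P(x)/Q(x))

Computing term by term:
  P(1)·log₂(P(1)/Q(1)) = 0.2992·log₂(0.2992/0.05) = 0.77227
  P(2)·log₂(P(2)/Q(2)) = 0.7008·log₂(0.7008/0.95) = -0.30760

D_KL(P||Q) = 0.77227 - 0.30760 = 0.46467 ≈ 0.4647 bits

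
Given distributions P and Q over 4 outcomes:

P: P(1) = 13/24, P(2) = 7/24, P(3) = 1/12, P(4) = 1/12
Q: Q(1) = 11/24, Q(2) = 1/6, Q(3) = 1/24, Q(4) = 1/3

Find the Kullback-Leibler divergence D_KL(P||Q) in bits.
0.2827 bits

D_KL(P||Q) = Σ P(x) log₂(P(x)/Q(x))

Computing term by term:
  P(1)·log₂(P(1)/Q(1)) = (13/24)·log₂((13/24)/(11/24)) = 0.13055
  P(2)·log₂(P(2)/Q(2)) = (7/24)·log₂((7/24)/(1/6)) = 0.23548
  P(3)·log₂(P(3)/Q(3)) = (1/12)·log₂((1/12)/(1/24)) = 0.08333
  P(4)·log₂(P(4)/Q(4)) = (1/12)·log₂((1/12)/(1/3)) = -0.16667

D_KL(P||Q) = 0.13055 + 0.23548 + 0.08333 - 0.16667 = 0.28269 ≈ 0.2827 bits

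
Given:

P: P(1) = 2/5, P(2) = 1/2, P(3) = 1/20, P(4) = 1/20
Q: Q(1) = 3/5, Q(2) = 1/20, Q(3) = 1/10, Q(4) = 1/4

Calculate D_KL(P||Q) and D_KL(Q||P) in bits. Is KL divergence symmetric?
D_KL(P||Q) = 1.2609 bits, D_KL(Q||P) = 0.8654 bits. No, KL divergence is not symmetric.

D_KL(P||Q) = Σ P(x) log₂(P(x)/Q(x))

Computing term by term:
  P(1)·log₂(P(1)/Q(1)) = (2/5)·log₂((2/5)/(3/5)) = -0.23399
  P(2)·log₂(P(2)/Q(2)) = (1/2)·log₂((1/2)/(1/20)) = 1.66096
  P(3)·log₂(P(3)/Q(3)) = (1/20)·log₂((1/20)/(1/10)) = -0.05000
  P(4)·log₂(P(4)/Q(4)) = (1/20)·log₂((1/20)/(1/4)) = -0.11610

D_KL(P||Q) = -0.23399 + 1.66096 - 0.05000 - 0.11610 = 1.26087 ≈ 1.2609 bits

D_KL(Q||P) = Σ Q(x) log₂(Q(x)/P(x))

Computing term by term:
  Q(1)·log₂(Q(1)/P(1)) = (3/5)·log₂((3/5)/(2/5)) = 0.35098
  Q(2)·log₂(Q(2)/P(2)) = (1/20)·log₂((1/20)/(1/2)) = -0.16610
  Q(3)·log₂(Q(3)/P(3)) = (1/10)·log₂((1/10)/(1/20)) = 0.10000
  Q(4)·log₂(Q(4)/P(4)) = (1/4)·log₂((1/4)/(1/20)) = 0.58048

D_KL(Q||P) = 0.35098 - 0.16610 + 0.10000 + 0.58048 = 0.86536 ≈ 0.8654 bits

These are NOT equal (difference: 0.3955 bits). KL divergence is asymmetric: D_KL(P||Q) ≠ D_KL(Q||P) in general.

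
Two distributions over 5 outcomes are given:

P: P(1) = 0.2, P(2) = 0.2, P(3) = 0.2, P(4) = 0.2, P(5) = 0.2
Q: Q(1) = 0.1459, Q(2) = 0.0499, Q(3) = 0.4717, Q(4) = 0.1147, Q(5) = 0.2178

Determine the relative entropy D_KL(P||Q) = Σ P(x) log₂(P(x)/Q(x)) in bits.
0.3798 bits

D_KL(P||Q) = Σ P(x) log₂(P(x)/Q(x))

Computing term by term:
  P(1)·log₂(P(1)/Q(1)) = 0.2·log₂(0.2/0.1459) = 0.09100
  P(2)·log₂(P(2)/Q(2)) = 0.2·log₂(0.2/0.0499) = 0.40058
  P(3)·log₂(P(3)/Q(3)) = 0.2·log₂(0.2/0.4717) = -0.24757
  P(4)·log₂(P(4)/Q(4)) = 0.2·log₂(0.2/0.1147) = 0.16043
  P(5)·log₂(P(5)/Q(5)) = 0.2·log₂(0.2/0.2178) = -0.02460

D_KL(P||Q) = 0.09100 + 0.40058 - 0.24757 + 0.16043 - 0.02460 = 0.37984 ≈ 0.3798 bits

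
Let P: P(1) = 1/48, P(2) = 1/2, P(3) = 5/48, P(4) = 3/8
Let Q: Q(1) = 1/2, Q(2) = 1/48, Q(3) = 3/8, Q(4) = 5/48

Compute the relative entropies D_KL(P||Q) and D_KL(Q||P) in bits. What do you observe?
D_KL(P||Q) = 2.6975 bits, D_KL(Q||P) = 2.6975 bits. The two directions give the same value here, because Q is a self-inverse relabeling of P; in general KL divergence is asymmetric.

D_KL(P||Q) = Σ P(x) log₂(P(x)/Q(x))

Computing term by term:
  P(1)·log₂(P(1)/Q(1)) = (1/48)·log₂((1/48)/(1/2)) = -0.09552
  P(2)·log₂(P(2)/Q(2)) = (1/2)·log₂((1/2)/(1/48)) = 2.29248
  P(3)·log₂(P(3)/Q(3)) = (5/48)·log₂((5/48)/(3/8)) = -0.19250
  P(4)·log₂(P(4)/Q(4)) = (3/8)·log₂((3/8)/(5/48)) = 0.69300

D_KL(P||Q) = -0.09552 + 2.29248 - 0.19250 + 0.69300 = 2.69746 ≈ 2.6975 bits

D_KL(Q||P) = Σ Q(x) log₂(Q(x)/P(x))

Computing term by term:
  Q(1)·log₂(Q(1)/P(1)) = (1/2)·log₂((1/2)/(1/48)) = 2.29248
  Q(2)·log₂(Q(2)/P(2)) = (1/48)·log₂((1/48)/(1/2)) = -0.09552
  Q(3)·log₂(Q(3)/P(3)) = (3/8)·log₂((3/8)/(5/48)) = 0.69300
  Q(4)·log₂(Q(4)/P(4)) = (5/48)·log₂((5/48)/(3/8)) = -0.19250

D_KL(Q||P) = 2.29248 - 0.09552 + 0.69300 - 0.19250 = 2.69746 ≈ 2.6975 bits

These ARE equal here. Q is P with outcomes relabeled (Q(1) = P(2), Q(2) = P(1), Q(3) = P(4), Q(4) = P(3)) by a relabeling that is its own inverse, so the two sums contain exactly the same terms in a different order. This is a special case — KL divergence is not symmetric in general: D_KL(P||Q) ≠ D_KL(Q||P) for most P, Q.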